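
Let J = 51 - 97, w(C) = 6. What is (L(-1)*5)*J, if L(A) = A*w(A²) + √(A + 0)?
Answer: 1380 - 230*I ≈ 1380.0 - 230.0*I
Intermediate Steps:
J = -46
L(A) = √A + 6*A (L(A) = A*6 + √(A + 0) = 6*A + √A = √A + 6*A)
(L(-1)*5)*J = ((√(-1) + 6*(-1))*5)*(-46) = ((I - 6)*5)*(-46) = ((-6 + I)*5)*(-46) = (-30 + 5*I)*(-46) = 1380 - 230*I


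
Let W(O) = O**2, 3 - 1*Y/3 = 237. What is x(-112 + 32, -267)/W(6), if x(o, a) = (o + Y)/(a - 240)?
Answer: 391/9126 ≈ 0.042845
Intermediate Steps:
Y = -702 (Y = 9 - 3*237 = 9 - 711 = -702)
x(o, a) = (-702 + o)/(-240 + a) (x(o, a) = (o - 702)/(a - 240) = (-702 + o)/(-240 + a))
x(-112 + 32, -267)/W(6) = ((-702 + (-112 + 32))/(-240 - 267))/(6**2) = ((-702 - 80)/(-507))/36 = -1/507*(-782)*(1/36) = (782/507)*(1/36) = 391/9126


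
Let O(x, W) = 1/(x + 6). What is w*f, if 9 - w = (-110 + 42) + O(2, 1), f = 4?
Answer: 615/2 ≈ 307.50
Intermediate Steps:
O(x, W) = 1/(6 + x)
w = 615/8 (w = 9 - ((-110 + 42) + 1/(6 + 2)) = 9 - (-68 + 1/8) = 9 - (-68 + ⅛) = 9 - 1*(-543/8) = 9 + 543/8 = 615/8 ≈ 76.875)
w*f = (615/8)*4 = 615/2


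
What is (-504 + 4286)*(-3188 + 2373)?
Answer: -3082330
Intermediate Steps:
(-504 + 4286)*(-3188 + 2373) = 3782*(-815) = -3082330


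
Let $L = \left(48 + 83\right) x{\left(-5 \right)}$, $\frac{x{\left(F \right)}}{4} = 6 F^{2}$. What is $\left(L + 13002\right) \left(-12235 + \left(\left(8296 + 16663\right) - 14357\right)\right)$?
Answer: $-149586066$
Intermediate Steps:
$x{\left(F \right)} = 24 F^{2}$ ($x{\left(F \right)} = 4 \cdot 6 F^{2} = 24 F^{2}$)
$L = 78600$ ($L = \left(48 + 83\right) 24 \left(-5\right)^{2} = 131 \cdot 24 \cdot 25 = 131 \cdot 600 = 78600$)
$\left(L + 13002\right) \left(-12235 + \left(\left(8296 + 16663\right) - 14357\right)\right) = \left(78600 + 13002\right) \left(-12235 + \left(\left(8296 + 16663\right) - 14357\right)\right) = 91602 \left(-12235 + \left(24959 - 14357\right)\right) = 91602 \left(-12235 + 10602\right) = 91602 \left(-1633\right) = -149586066$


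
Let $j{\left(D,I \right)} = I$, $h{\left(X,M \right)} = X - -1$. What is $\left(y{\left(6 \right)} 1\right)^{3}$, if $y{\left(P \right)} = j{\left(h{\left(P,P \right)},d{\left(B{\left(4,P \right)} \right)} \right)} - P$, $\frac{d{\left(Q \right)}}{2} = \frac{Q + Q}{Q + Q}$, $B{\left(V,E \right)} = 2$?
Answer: $-64$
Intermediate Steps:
$d{\left(Q \right)} = 2$ ($d{\left(Q \right)} = 2 \frac{Q + Q}{Q + Q} = 2 \frac{2 Q}{2 Q} = 2 \cdot 2 Q \frac{1}{2 Q} = 2 \cdot 1 = 2$)
$h{\left(X,M \right)} = 1 + X$ ($h{\left(X,M \right)} = X + 1 = 1 + X$)
$y{\left(P \right)} = 2 - P$
$\left(y{\left(6 \right)} 1\right)^{3} = \left(\left(2 - 6\right) 1\right)^{3} = \left(\left(-4\right) 1\right)^{3} = \left(-4\right)^{3} = -64$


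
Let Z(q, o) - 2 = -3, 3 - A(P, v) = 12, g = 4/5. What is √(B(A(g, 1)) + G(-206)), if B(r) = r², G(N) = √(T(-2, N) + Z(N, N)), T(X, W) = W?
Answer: √(81 + 3*I*√23) ≈ 9.0352 + 0.7962*I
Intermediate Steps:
g = ⅘ (g = 4*(⅕) = ⅘ ≈ 0.80000)
A(P, v) = -9 (A(P, v) = 3 - 1*12 = 3 - 12 = -9)
Z(q, o) = -1 (Z(q, o) = 2 - 3 = -1)
G(N) = √(-1 + N) (G(N) = √(N - 1) = √(-1 + N))
√(B(A(g, 1)) + G(-206)) = √((-9)² + √(-1 - 206)) = √(81 + √(-207)) = √(81 + 3*I*√23)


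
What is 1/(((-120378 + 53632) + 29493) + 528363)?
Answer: 1/491110 ≈ 2.0362e-6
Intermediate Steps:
1/(((-120378 + 53632) + 29493) + 528363) = 1/((-66746 + 29493) + 528363) = 1/(-37253 + 528363) = 1/491110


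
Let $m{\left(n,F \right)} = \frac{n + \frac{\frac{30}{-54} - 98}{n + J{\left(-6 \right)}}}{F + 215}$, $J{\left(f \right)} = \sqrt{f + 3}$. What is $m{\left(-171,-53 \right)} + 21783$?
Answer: $\frac{103192588553}{4737528} + \frac{887 i \sqrt{3}}{42637752} \approx 21782.0 + 3.6032 \cdot 10^{-5} i$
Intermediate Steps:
$J{\left(f \right)} = \sqrt{3 + f}$
$m{\left(n,F \right)} = \frac{n - \frac{887}{9 \left(n + i \sqrt{3}\right)}}{215 + F}$ ($m{\left(n,F \right)} = \frac{n + \frac{\frac{30}{-54} - 98}{n + \sqrt{3 - 6}}}{F + 215} = \frac{n + \frac{30 \left(- \frac{1}{54}\right) - 98}{n + \sqrt{-3}}}{215 + F} = \frac{n + \frac{- \frac{5}{9} - 98}{n + i \sqrt{3}}}{215 + F} = \frac{n - \frac{887}{9 \left(n + i \sqrt{3}\right)}}{215 + F}$)
$m{\left(-171,-53 \right)} + 21783 = \frac{- \frac{887}{9} + \left(-171\right)^{2} + i \left(-171\right) \sqrt{3}}{215 \left(-171\right) - -9063 + 215 i \sqrt{3} + i \left(-53\right) \sqrt{3}} + 21783 = \frac{- \frac{887}{9} + 29241 - 171 i \sqrt{3}}{-36765 + 9063 + 215 i \sqrt{3} - 53 i \sqrt{3}} + 21783 = \frac{\frac{262282}{9} - 171 i \sqrt{3}}{-27702 + 162 i \sqrt{3}} + 21783 = 21783 + \frac{\frac{262282}{9} - 171 i \sqrt{3}}{-27702 + 162 i \sqrt{3}}$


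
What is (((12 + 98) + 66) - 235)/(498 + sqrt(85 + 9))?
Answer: -14691/123955 + 59*sqrt(94)/247910 ≈ -0.11621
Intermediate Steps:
(((12 + 98) + 66) - 235)/(498 + sqrt(85 + 9)) = ((110 + 66) - 235)/(498 + sqrt(94)) = (176 - 235)/(498 + sqrt(94)) = -59/(498 + sqrt(94))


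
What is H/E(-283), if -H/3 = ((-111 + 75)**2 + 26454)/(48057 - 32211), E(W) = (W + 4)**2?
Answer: -4625/68526027 ≈ -6.7493e-5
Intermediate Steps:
E(W) = (4 + W)**2
H = -13875/2641 (H = -3*((-111 + 75)**2 + 26454)/(48057 - 32211) = -3*((-36)**2 + 26454)/15846 = -3*(1296 + 26454)/15846 = -83250/15846 = -3*4625/2641 = -13875/2641 ≈ -5.2537)
H/E(-283) = -13875/(2641*(4 - 283)**2) = -13875/(2641*((-279)**2)) = -13875/2641/77841 = -13875/2641*1/77841 = -4625/68526027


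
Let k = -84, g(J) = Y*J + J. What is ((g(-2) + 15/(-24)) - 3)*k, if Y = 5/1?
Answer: 2625/2 ≈ 1312.5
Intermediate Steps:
Y = 5 (Y = 5*1 = 5)
g(J) = 6*J (g(J) = 5*J + J = 6*J)
((g(-2) + 15/(-24)) - 3)*k = ((6*(-2) + 15/(-24)) - 3)*(-84) = ((-12 + 15*(-1/24)) - 3)*(-84) = ((-12 - 5/8) - 3)*(-84) = (-101/8 - 3)*(-84) = -125/8*(-84) = 2625/2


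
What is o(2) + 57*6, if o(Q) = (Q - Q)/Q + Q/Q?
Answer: 343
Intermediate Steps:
o(Q) = 1 (o(Q) = 0/Q + 1 = 0 + 1 = 1)
o(2) + 57*6 = 1 + 57*6 = 1 + 342 = 343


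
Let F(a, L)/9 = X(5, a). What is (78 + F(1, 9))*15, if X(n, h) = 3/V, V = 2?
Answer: 2745/2 ≈ 1372.5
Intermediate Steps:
X(n, h) = 3/2
F(a, L) = 27/2 (F(a, L) = 9*(3/2) = 27/2)
(78 + F(1, 9))*15 = (78 + 27/2)*15 = (183/2)*15 = 2745/2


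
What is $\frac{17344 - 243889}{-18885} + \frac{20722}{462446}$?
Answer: $\frac{3505205468}{291109757} \approx 12.041$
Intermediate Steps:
$\frac{17344 - 243889}{-18885} + \frac{20722}{462446} = \left(17344 - 243889\right) \left(- \frac{1}{18885}\right) + 20722 \cdot \frac{1}{462446} = \left(-226545\right) \left(- \frac{1}{18885}\right) + \frac{10361}{231223} = \frac{15103}{1259} + \frac{10361}{231223} = \frac{3505205468}{291109757}$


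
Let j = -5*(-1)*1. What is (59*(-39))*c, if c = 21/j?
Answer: -48321/5 ≈ -9664.2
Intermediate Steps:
j = 5 (j = 5*1 = 5)
c = 21/5 ≈ 4.2000
(59*(-39))*c = (59*(-39))*(21/5) = -2301*21/5 = -48321/5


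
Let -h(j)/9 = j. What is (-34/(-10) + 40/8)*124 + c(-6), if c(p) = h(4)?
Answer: 5028/5 ≈ 1005.6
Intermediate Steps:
h(j) = -9*j
c(p) = -36 (c(p) = -9*4 = -36)
(-34/(-10) + 40/8)*124 + c(-6) = (-34/(-10) + 40/8)*124 - 36 = (-34*(-⅒) + 40*(⅛))*124 - 36 = (17/5 + 5)*124 - 36 = (42/5)*124 - 36 = 5208/5 - 36 = 5028/5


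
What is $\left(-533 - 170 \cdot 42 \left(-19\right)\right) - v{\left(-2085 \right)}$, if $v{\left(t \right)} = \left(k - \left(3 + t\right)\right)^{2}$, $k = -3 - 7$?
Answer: $-4158057$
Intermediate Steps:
$k = -10$ ($k = -3 - 7 = -10$)
$v{\left(t \right)} = \left(-13 - t\right)^{2}$ ($v{\left(t \right)} = \left(-10 - \left(3 + t\right)\right)^{2} = \left(-13 - t\right)^{2}$)
$\left(-533 - 170 \cdot 42 \left(-19\right)\right) - v{\left(-2085 \right)} = \left(-533 - 170 \cdot 42 \left(-19\right)\right) - \left(13 - 2085\right)^{2} = \left(-533 - -135660\right) - \left(-2072\right)^{2} = \left(-533 + 135660\right) - 4293184 = 135127 - 4293184 = -4158057$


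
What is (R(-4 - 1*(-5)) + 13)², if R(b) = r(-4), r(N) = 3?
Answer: 256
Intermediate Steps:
R(b) = 3
(R(-4 - 1*(-5)) + 13)² = (3 + 13)² = 16² = 256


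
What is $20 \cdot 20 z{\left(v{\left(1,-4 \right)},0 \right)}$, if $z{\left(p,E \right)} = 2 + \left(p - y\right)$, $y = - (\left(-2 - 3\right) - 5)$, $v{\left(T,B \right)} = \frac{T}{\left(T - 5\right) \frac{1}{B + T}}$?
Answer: $-2900$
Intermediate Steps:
$v{\left(T,B \right)} = \frac{T \left(B + T\right)}{-5 + T}$ ($v{\left(T,B \right)} = \frac{T}{\left(-5 + T\right) \frac{1}{B + T}} = \frac{T}{\frac{1}{B + T} \left(-5 + T\right)} = T \frac{B + T}{-5 + T} = \frac{T \left(B + T\right)}{-5 + T}$)
$y = 10$ ($y = - (-5 - 5) = \left(-1\right) \left(-10\right) = 10$)
$z{\left(p,E \right)} = -8 + p$ ($z{\left(p,E \right)} = 2 + \left(p - 10\right) = 2 + \left(-10 + p\right) = -8 + p$)
$20 \cdot 20 z{\left(v{\left(1,-4 \right)},0 \right)} = 20 \cdot 20 \left(-8 + 1 \frac{1}{-5 + 1} \left(-4 + 1\right)\right) = 400 \left(-8 + 1 \frac{1}{-4} \left(-3\right)\right) = 400 \left(-8 + 1 \left(- \frac{1}{4}\right) \left(-3\right)\right) = 400 \left(-8 + \frac{3}{4}\right) = 400 \left(- \frac{29}{4}\right) = -2900$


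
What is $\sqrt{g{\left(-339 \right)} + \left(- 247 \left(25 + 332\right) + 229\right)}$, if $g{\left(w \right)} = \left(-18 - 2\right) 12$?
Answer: $i \sqrt{88190} \approx 296.97 i$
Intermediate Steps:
$g{\left(w \right)} = -240$ ($g{\left(w \right)} = \left(-20\right) 12 = -240$)
$\sqrt{g{\left(-339 \right)} + \left(- 247 \left(25 + 332\right) + 229\right)} = \sqrt{-240 + \left(- 247 \left(25 + 332\right) + 229\right)} = \sqrt{-240 + \left(\left(-247\right) 357 + 229\right)} = \sqrt{-240 + \left(-88179 + 229\right)} = \sqrt{-240 - 87950} = \sqrt{-88190} = i \sqrt{88190}$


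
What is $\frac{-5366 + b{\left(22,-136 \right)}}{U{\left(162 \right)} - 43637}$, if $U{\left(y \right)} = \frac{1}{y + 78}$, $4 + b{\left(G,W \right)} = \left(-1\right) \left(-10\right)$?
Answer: $\frac{1286400}{10472879} \approx 0.12283$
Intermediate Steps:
$b{\left(G,W \right)} = 6$ ($b{\left(G,W \right)} = -4 - -10 = -4 + 10 = 6$)
$U{\left(y \right)} = \frac{1}{78 + y}$
$\frac{-5366 + b{\left(22,-136 \right)}}{U{\left(162 \right)} - 43637} = \frac{-5366 + 6}{\frac{1}{78 + 162} - 43637} = - \frac{5360}{\frac{1}{240} - 43637} = - \frac{5360}{- \frac{10472879}{240}} = \left(-5360\right) \left(- \frac{240}{10472879}\right) = \frac{1286400}{10472879}$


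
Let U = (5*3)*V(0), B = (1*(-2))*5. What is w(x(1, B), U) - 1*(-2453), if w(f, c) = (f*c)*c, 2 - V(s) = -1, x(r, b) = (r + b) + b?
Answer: -36022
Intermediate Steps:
B = -10 (B = -2*5 = -10)
x(r, b) = r + 2*b (x(r, b) = (b + r) + b = r + 2*b)
V(s) = 3 (V(s) = 2 - 1*(-1) = 2 + 1 = 3)
U = 45 (U = (5*3)*3 = 15*3 = 45)
w(f, c) = f*c² (w(f, c) = (c*f)*c = f*c²)
w(x(1, B), U) - 1*(-2453) = (1 + 2*(-10))*45² - 1*(-2453) = (1 - 20)*2025 + 2453 = -19*2025 + 2453 = -38475 + 2453 = -36022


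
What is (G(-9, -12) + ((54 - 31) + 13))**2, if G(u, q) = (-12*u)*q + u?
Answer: 1610361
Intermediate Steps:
G(u, q) = u - 12*q*u (G(u, q) = -12*q*u + u = u - 12*q*u)
(G(-9, -12) + ((54 - 31) + 13))**2 = (-9*(1 - 12*(-12)) + ((54 - 31) + 13))**2 = (-9*(1 + 144) + (23 + 13))**2 = (-9*145 + 36)**2 = (-1305 + 36)**2 = (-1269)**2 = 1610361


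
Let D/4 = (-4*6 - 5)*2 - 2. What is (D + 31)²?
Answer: 43681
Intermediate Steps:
D = -240 (D = 4*((-4*6 - 5)*2 - 2) = 4*((-24 - 5)*2 - 2) = 4*(-29*2 - 2) = 4*(-58 - 2) = 4*(-60) = -240)
(D + 31)² = (-240 + 31)² = (-209)² = 43681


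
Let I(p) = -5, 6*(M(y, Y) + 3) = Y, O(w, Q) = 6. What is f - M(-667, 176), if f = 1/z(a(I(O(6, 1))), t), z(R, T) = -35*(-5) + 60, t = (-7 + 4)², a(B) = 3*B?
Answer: -18562/705 ≈ -26.329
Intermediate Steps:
M(y, Y) = -3 + Y/6
t = 9 (t = (-3)² = 9)
z(R, T) = 235 (z(R, T) = 175 + 60 = 235)
f = 1/235 ≈ 0.0042553
f - M(-667, 176) = 1/235 - (-3 + (⅙)*176) = 1/235 - (-3 + 88/3) = 1/235 - 1*79/3 = 1/235 - 79/3 = -18562/705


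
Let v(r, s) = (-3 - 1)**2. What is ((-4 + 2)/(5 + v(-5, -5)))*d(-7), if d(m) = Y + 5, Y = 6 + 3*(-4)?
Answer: 2/21 ≈ 0.095238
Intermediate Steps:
Y = -6 (Y = 6 - 12 = -6)
d(m) = -1 (d(m) = -6 + 5 = -1)
v(r, s) = 16 (v(r, s) = (-4)**2 = 16)
((-4 + 2)/(5 + v(-5, -5)))*d(-7) = ((-4 + 2)/(5 + 16))*(-1) = -2/21*(-1) = 2/21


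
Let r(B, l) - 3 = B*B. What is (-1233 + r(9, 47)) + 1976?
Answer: 827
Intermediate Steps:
r(B, l) = 3 + B² (r(B, l) = 3 + B*B = 3 + B²)
(-1233 + r(9, 47)) + 1976 = (-1233 + (3 + 9²)) + 1976 = (-1233 + (3 + 81)) + 1976 = (-1233 + 84) + 1976 = -1149 + 1976 = 827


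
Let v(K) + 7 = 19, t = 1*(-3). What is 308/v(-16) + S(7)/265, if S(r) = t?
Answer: 20396/795 ≈ 25.655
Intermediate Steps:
t = -3
v(K) = 12 (v(K) = -7 + 19 = 12)
S(r) = -3
308/v(-16) + S(7)/265 = 308/12 - 3/265 = 308*(1/12) - 3*1/265 = 77/3 - 3/265 = 20396/795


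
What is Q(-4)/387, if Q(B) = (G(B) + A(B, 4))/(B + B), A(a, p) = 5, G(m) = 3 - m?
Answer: -1/258 ≈ -0.0038760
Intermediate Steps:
Q(B) = (8 - B)/(2*B) (Q(B) = ((3 - B) + 5)/(B + B) = (8 - B)/((2*B)) = (8 - B)*(1/(2*B)) = (8 - B)/(2*B))
Q(-4)/387 = ((1/2)*(8 - 1*(-4))/(-4))/387 = ((1/2)*(-1/4)*(8 + 4))*(1/387) = ((1/2)*(-1/4)*12)*(1/387) = -3/2*1/387 = -1/258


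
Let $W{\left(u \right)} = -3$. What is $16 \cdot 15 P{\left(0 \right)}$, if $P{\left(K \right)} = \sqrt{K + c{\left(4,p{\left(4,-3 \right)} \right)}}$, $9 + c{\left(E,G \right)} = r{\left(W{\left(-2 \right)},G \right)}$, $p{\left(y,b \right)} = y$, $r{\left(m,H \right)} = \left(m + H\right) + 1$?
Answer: $240 i \sqrt{7} \approx 634.98 i$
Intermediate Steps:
$r{\left(m,H \right)} = 1 + H + m$ ($r{\left(m,H \right)} = \left(H + m\right) + 1 = 1 + H + m$)
$c{\left(E,G \right)} = -11 + G$ ($c{\left(E,G \right)} = -9 + \left(1 + G - 3\right) = -9 + \left(-2 + G\right) = -11 + G$)
$P{\left(K \right)} = \sqrt{-7 + K}$ ($P{\left(K \right)} = \sqrt{K + \left(-11 + 4\right)} = \sqrt{K - 7} = \sqrt{-7 + K}$)
$16 \cdot 15 P{\left(0 \right)} = 16 \cdot 15 \sqrt{-7 + 0} = 240 \sqrt{-7} = 240 i \sqrt{7}$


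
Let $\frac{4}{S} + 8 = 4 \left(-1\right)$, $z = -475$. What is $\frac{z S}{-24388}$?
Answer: $- \frac{475}{73164} \approx -0.0064923$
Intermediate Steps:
$S = - \frac{1}{3}$ ($S = \frac{4}{-8 + 4 \left(-1\right)} = \frac{4}{-8 - 4} = \frac{4}{-12} = 4 \left(- \frac{1}{12}\right) = - \frac{1}{3} \approx -0.33333$)
$\frac{z S}{-24388} = \frac{\left(-475\right) \left(- \frac{1}{3}\right)}{-24388} = \frac{475}{3} \left(- \frac{1}{24388}\right) = - \frac{475}{73164}$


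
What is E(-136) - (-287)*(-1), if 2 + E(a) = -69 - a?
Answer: -222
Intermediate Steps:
E(a) = -71 - a (E(a) = -2 + (-69 - a) = -71 - a)
E(-136) - (-287)*(-1) = (-71 - 1*(-136)) - (-287)*(-1) = (-71 + 136) - 1*287 = 65 - 287 = -222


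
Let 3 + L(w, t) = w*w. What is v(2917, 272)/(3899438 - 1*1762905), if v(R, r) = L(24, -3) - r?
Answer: 43/305219 ≈ 0.00014088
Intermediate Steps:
L(w, t) = -3 + w² (L(w, t) = -3 + w*w = -3 + w²)
v(R, r) = 573 - r (v(R, r) = (-3 + 24²) - r = (-3 + 576) - r = 573 - r)
v(2917, 272)/(3899438 - 1*1762905) = (573 - 1*272)/(3899438 - 1*1762905) = (573 - 272)/(3899438 - 1762905) = 301/2136533 = 301*(1/2136533) = 43/305219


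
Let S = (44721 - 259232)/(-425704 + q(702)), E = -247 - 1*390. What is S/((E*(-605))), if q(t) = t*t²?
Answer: -19501/12105387934640 ≈ -1.6109e-9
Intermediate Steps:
E = -637 (E = -247 - 390 = -637)
q(t) = t³
S = -214511/345522704 (S = (44721 - 259232)/(-425704 + 702³) = -214511/(-425704 + 345948408) = -214511/345522704 ≈ -0.00062083)
S/((E*(-605))) = -214511/(345522704*((-637*(-605)))) = -214511/345522704/385385 = -214511/345522704*1/385385 = -19501/12105387934640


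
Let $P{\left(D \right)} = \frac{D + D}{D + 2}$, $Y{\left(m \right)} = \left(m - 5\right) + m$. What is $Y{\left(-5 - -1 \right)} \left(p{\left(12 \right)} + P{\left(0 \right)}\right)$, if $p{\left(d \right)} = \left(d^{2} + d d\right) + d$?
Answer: $-3900$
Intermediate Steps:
$p{\left(d \right)} = d + 2 d^{2}$ ($p{\left(d \right)} = \left(d^{2} + d^{2}\right) + d = 2 d^{2} + d = d + 2 d^{2}$)
$Y{\left(m \right)} = -5 + 2 m$ ($Y{\left(m \right)} = \left(-5 + m\right) + m = -5 + 2 m$)
$P{\left(D \right)} = \frac{2 D}{2 + D}$
$Y{\left(-5 - -1 \right)} \left(p{\left(12 \right)} + P{\left(0 \right)}\right) = \left(-5 + 2 \left(-5 - -1\right)\right) \left(12 \left(1 + 2 \cdot 12\right) + 2 \cdot 0 \frac{1}{2 + 0}\right) = \left(-5 + 2 \left(-5 + 1\right)\right) \left(12 \left(1 + 24\right) + 2 \cdot 0 \cdot \frac{1}{2}\right) = \left(-5 + 2 \left(-4\right)\right) \left(12 \cdot 25 + 2 \cdot 0 \cdot \frac{1}{2}\right) = \left(-5 - 8\right) \left(300 + 0\right) = \left(-13\right) 300 = -3900$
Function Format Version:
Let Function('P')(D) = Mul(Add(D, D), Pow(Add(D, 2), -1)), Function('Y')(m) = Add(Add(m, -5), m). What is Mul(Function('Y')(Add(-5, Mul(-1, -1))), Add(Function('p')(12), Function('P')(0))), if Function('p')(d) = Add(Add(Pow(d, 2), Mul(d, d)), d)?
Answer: -3900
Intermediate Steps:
Function('p')(d) = Add(d, Mul(2, Pow(d, 2))) (Function('p')(d) = Add(Add(Pow(d, 2), Pow(d, 2)), d) = Add(Mul(2, Pow(d, 2)), d) = Add(d, Mul(2, Pow(d, 2))))
Function('Y')(m) = Add(-5, Mul(2, m)) (Function('Y')(m) = Add(Add(-5, m), m) = Add(-5, Mul(2, m)))
Function('P')(D) = Mul(2, D, Pow(Add(2, D), -1)) (Function('P')(D) = Mul(Mul(2, D), Pow(Add(2, D), -1)) = Mul(2, D, Pow(Add(2, D), -1)))
Mul(Function('Y')(Add(-5, Mul(-1, -1))), Add(Function('p')(12), Function('P')(0))) = Mul(Add(-5, Mul(2, Add(-5, Mul(-1, -1)))), Add(Mul(12, Add(1, Mul(2, 12))), Mul(2, 0, Pow(Add(2, 0), -1)))) = Mul(Add(-5, Mul(2, Add(-5, 1))), Add(Mul(12, Add(1, 24)), Mul(2, 0, Pow(2, -1)))) = Mul(Add(-5, Mul(2, -4)), Add(Mul(12, 25), Mul(2, 0, Rational(1, 2)))) = Mul(Add(-5, -8), Add(300, 0)) = Mul(-13, 300) = -3900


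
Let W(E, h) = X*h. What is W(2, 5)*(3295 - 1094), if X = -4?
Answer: -44020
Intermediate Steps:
W(E, h) = -4*h
W(2, 5)*(3295 - 1094) = (-4*5)*(3295 - 1094) = -20*2201 = -44020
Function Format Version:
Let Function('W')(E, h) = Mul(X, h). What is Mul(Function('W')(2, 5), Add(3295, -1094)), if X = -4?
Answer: -44020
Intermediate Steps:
Function('W')(E, h) = Mul(-4, h)
Mul(Function('W')(2, 5), Add(3295, -1094)) = Mul(Mul(-4, 5), Add(3295, -1094)) = Mul(-20, 2201) = -44020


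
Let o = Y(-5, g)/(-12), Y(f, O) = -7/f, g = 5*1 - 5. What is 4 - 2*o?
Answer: 127/30 ≈ 4.2333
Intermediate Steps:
g = 0 (g = 5 - 5 = 0)
o = -7/60 (o = -7/(-5)/(-12) = -7*(-⅕)*(-1/12) = (7/5)*(-1/12) = -7/60 ≈ -0.11667)
4 - 2*o = 4 - 2*(-7/60) = 4 + 7/30 = 127/30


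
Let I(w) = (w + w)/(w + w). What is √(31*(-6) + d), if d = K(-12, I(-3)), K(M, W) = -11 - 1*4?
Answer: I*√201 ≈ 14.177*I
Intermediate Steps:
I(w) = 1 (I(w) = (2*w)/((2*w)) = (2*w)*(1/(2*w)) = 1)
K(M, W) = -15 (K(M, W) = -11 - 4 = -15)
d = -15
√(31*(-6) + d) = √(31*(-6) - 15) = √(-186 - 15) = √(-201) = I*√201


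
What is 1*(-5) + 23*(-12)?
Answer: -281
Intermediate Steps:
1*(-5) + 23*(-12) = -5 - 276 = -281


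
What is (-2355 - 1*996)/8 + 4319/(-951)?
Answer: -3221353/7608 ≈ -423.42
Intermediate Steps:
(-2355 - 1*996)/8 + 4319/(-951) = (-2355 - 996)*(1/8) + 4319*(-1/951) = -3351*1/8 - 4319/951 = -3351/8 - 4319/951 = -3221353/7608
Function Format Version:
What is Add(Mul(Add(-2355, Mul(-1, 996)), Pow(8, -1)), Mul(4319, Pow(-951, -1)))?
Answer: Rational(-3221353, 7608) ≈ -423.42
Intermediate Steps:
Add(Mul(Add(-2355, Mul(-1, 996)), Pow(8, -1)), Mul(4319, Pow(-951, -1))) = Add(Mul(Add(-2355, -996), Rational(1, 8)), Mul(4319, Rational(-1, 951))) = Add(Mul(-3351, Rational(1, 8)), Rational(-4319, 951)) = Add(Rational(-3351, 8), Rational(-4319, 951)) = Rational(-3221353, 7608)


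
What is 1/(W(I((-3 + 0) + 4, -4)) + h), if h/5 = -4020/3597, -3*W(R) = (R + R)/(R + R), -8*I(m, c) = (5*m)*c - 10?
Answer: -3597/21299 ≈ -0.16888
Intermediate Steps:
I(m, c) = 5/4 - 5*c*m/8 (I(m, c) = -((5*m)*c - 10)/8 = -(5*c*m - 10)/8 = -(-10 + 5*c*m)/8 = 5/4 - 5*c*m/8)
W(R) = -⅓ (W(R) = -(R + R)/(3*(R + R)) = -2*R/(3*(2*R)) = -2*R*1/(2*R)/3 = -⅓*1 = -⅓)
h = -6700/1199 (h = 5*(-4020/3597) = 5*(-4020*1/3597) = 5*(-1340/1199) = -6700/1199 ≈ -5.5880)
1/(W(I((-3 + 0) + 4, -4)) + h) = 1/(-⅓ - 6700/1199) = 1/(-21299/3597) = -3597/21299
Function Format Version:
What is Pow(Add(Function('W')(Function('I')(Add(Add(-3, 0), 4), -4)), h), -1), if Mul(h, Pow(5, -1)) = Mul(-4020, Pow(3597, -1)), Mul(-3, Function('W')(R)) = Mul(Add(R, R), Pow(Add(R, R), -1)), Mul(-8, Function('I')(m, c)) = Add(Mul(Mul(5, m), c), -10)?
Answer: Rational(-3597, 21299) ≈ -0.16888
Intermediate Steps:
Function('I')(m, c) = Add(Rational(5, 4), Mul(Rational(-5, 8), c, m)) (Function('I')(m, c) = Mul(Rational(-1, 8), Add(Mul(Mul(5, m), c), -10)) = Mul(Rational(-1, 8), Add(Mul(5, c, m), -10)) = Mul(Rational(-1, 8), Add(-10, Mul(5, c, m))) = Add(Rational(5, 4), Mul(Rational(-5, 8), c, m)))
Function('W')(R) = Rational(-1, 3) (Function('W')(R) = Mul(Rational(-1, 3), Mul(Add(R, R), Pow(Add(R, R), -1))) = Mul(Rational(-1, 3), Mul(Mul(2, R), Pow(Mul(2, R), -1))) = Mul(Rational(-1, 3), Mul(Mul(2, R), Mul(Rational(1, 2), Pow(R, -1)))) = Mul(Rational(-1, 3), 1) = Rational(-1, 3))
h = Rational(-6700, 1199) (h = Mul(5, Mul(-4020, Pow(3597, -1))) = Mul(5, Mul(-4020, Rational(1, 3597))) = Mul(5, Rational(-1340, 1199)) = Rational(-6700, 1199) ≈ -5.5880)
Pow(Add(Function('W')(Function('I')(Add(Add(-3, 0), 4), -4)), h), -1) = Pow(Add(Rational(-1, 3), Rational(-6700, 1199)), -1) = Pow(Rational(-21299, 3597), -1) = Rational(-3597, 21299)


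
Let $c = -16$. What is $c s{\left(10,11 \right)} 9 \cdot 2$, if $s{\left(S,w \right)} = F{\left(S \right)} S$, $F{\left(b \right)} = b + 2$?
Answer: $-34560$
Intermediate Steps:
$F{\left(b \right)} = 2 + b$
$s{\left(S,w \right)} = S \left(2 + S\right)$ ($s{\left(S,w \right)} = \left(2 + S\right) S = S \left(2 + S\right)$)
$c s{\left(10,11 \right)} 9 \cdot 2 = - 16 \cdot 10 \left(2 + 10\right) 9 \cdot 2 = - 16 \cdot 10 \cdot 12 \cdot 18 = \left(-16\right) 120 \cdot 18 = \left(-1920\right) 18 = -34560$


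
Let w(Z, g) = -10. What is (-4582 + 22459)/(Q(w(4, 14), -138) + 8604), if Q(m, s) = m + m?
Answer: 17877/8584 ≈ 2.0826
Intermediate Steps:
Q(m, s) = 2*m
(-4582 + 22459)/(Q(w(4, 14), -138) + 8604) = (-4582 + 22459)/(2*(-10) + 8604) = 17877/(-20 + 8604) = 17877/8584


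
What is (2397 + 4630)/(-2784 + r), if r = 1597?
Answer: -7027/1187 ≈ -5.9200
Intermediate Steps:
(2397 + 4630)/(-2784 + r) = (2397 + 4630)/(-2784 + 1597) = 7027/(-1187) = 7027*(-1/1187) = -7027/1187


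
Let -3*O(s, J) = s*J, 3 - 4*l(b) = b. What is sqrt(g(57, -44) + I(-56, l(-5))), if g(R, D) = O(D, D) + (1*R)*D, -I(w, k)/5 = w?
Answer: 2*I*sqrt(6465)/3 ≈ 53.603*I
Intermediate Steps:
l(b) = 3/4 - b/4
I(w, k) = -5*w
O(s, J) = -J*s/3 (O(s, J) = -s*J/3 = -J*s/3)
g(R, D) = -D**2/3 + D*R (g(R, D) = -D*D/3 + (1*R)*D = -D**2/3 + R*D = -D**2/3 + D*R)
sqrt(g(57, -44) + I(-56, l(-5))) = sqrt((1/3)*(-44)*(-1*(-44) + 3*57) - 5*(-56)) = sqrt((1/3)*(-44)*(44 + 171) + 280) = sqrt((1/3)*(-44)*215 + 280) = sqrt(-9460/3 + 280) = sqrt(-8620/3) = 2*I*sqrt(6465)/3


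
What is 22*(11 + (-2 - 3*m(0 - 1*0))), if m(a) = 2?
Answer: 66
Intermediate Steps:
22*(11 + (-2 - 3*m(0 - 1*0))) = 22*(11 + (-2 - 3*2)) = 22*(11 + (-2 - 6)) = 22*(11 - 8) = 22*3 = 66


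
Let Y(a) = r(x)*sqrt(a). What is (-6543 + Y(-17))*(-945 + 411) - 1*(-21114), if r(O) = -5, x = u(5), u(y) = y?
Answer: 3515076 + 2670*I*sqrt(17) ≈ 3.5151e+6 + 11009.0*I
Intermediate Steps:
x = 5
Y(a) = -5*sqrt(a)
(-6543 + Y(-17))*(-945 + 411) - 1*(-21114) = (-6543 - 5*I*sqrt(17))*(-945 + 411) - 1*(-21114) = (-6543 - 5*I*sqrt(17))*(-534) + 21114 = (3493962 + 2670*I*sqrt(17)) + 21114 = 3515076 + 2670*I*sqrt(17)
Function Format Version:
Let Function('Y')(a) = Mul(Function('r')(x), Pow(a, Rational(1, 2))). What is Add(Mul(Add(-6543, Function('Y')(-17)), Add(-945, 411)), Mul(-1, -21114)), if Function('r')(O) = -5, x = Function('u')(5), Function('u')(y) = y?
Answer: Add(3515076, Mul(2670, I, Pow(17, Rational(1, 2)))) ≈ Add(3.5151e+6, Mul(11009., I))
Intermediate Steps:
x = 5
Function('Y')(a) = Mul(-5, Pow(a, Rational(1, 2)))
Add(Mul(Add(-6543, Function('Y')(-17)), Add(-945, 411)), Mul(-1, -21114)) = Add(Mul(Add(-6543, Mul(-5, Pow(-17, Rational(1, 2)))), Add(-945, 411)), Mul(-1, -21114)) = Add(Mul(Add(-6543, Mul(-5, Mul(I, Pow(17, Rational(1, 2))))), -534), 21114) = Add(Mul(Add(-6543, Mul(-5, I, Pow(17, Rational(1, 2)))), -534), 21114) = Add(Add(3493962, Mul(2670, I, Pow(17, Rational(1, 2)))), 21114) = Add(3515076, Mul(2670, I, Pow(17, Rational(1, 2))))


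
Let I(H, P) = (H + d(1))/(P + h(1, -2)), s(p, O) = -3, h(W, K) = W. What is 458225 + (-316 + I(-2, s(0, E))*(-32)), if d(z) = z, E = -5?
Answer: 457893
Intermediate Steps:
I(H, P) = (1 + H)/(1 + P) (I(H, P) = (H + 1)/(P + 1) = (1 + H)/(1 + P))
458225 + (-316 + I(-2, s(0, E))*(-32)) = 458225 + (-316 + ((1 - 2)/(1 - 3))*(-32)) = 458225 + (-316 + (-1/(-2))*(-32)) = 458225 + (-316 - 1/2*(-1)*(-32)) = 458225 + (-316 + (1/2)*(-32)) = 458225 + (-316 - 16) = 458225 - 332 = 457893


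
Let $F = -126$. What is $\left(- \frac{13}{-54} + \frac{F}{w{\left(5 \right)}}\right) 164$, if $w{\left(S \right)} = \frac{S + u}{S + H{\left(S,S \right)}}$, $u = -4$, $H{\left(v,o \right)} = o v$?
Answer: $- \frac{16736774}{27} \approx -6.1988 \cdot 10^{5}$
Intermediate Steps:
$w{\left(S \right)} = \frac{-4 + S}{S + S^{2}}$ ($w{\left(S \right)} = \frac{S - 4}{S + S S} = \frac{-4 + S}{S + S^{2}}$)
$\left(- \frac{13}{-54} + \frac{F}{w{\left(5 \right)}}\right) 164 = \left(- \frac{13}{-54} - \frac{126}{\frac{1}{5} \frac{1}{1 + 5} \left(-4 + 5\right)}\right) 164 = \left(\left(-13\right) \left(- \frac{1}{54}\right) - \frac{126}{\frac{1}{5} \cdot \frac{1}{6} \cdot 1}\right) 164 = \left(\frac{13}{54} - \frac{126}{\frac{1}{5} \cdot \frac{1}{6} \cdot 1}\right) 164 = \left(\frac{13}{54} - 126 \frac{1}{\frac{1}{30}}\right) 164 = \left(\frac{13}{54} - 3780\right) 164 = \left(- \frac{204107}{54}\right) 164 = - \frac{16736774}{27}$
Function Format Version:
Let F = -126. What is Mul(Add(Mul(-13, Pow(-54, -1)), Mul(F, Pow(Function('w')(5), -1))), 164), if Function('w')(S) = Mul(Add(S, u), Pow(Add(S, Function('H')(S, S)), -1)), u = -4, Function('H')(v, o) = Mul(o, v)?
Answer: Rational(-16736774, 27) ≈ -6.1988e+5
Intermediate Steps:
Function('w')(S) = Mul(Pow(Add(S, Pow(S, 2)), -1), Add(-4, S)) (Function('w')(S) = Mul(Add(S, -4), Pow(Add(S, Mul(S, S)), -1)) = Mul(Add(-4, S), Pow(Add(S, Pow(S, 2)), -1)) = Mul(Pow(Add(S, Pow(S, 2)), -1), Add(-4, S)))
Mul(Add(Mul(-13, Pow(-54, -1)), Mul(F, Pow(Function('w')(5), -1))), 164) = Mul(Add(Mul(-13, Pow(-54, -1)), Mul(-126, Pow(Mul(Pow(5, -1), Pow(Add(1, 5), -1), Add(-4, 5)), -1))), 164) = Mul(Add(Mul(-13, Rational(-1, 54)), Mul(-126, Pow(Mul(Rational(1, 5), Pow(6, -1), 1), -1))), 164) = Mul(Add(Rational(13, 54), Mul(-126, Pow(Mul(Rational(1, 5), Rational(1, 6), 1), -1))), 164) = Mul(Add(Rational(13, 54), Mul(-126, Pow(Rational(1, 30), -1))), 164) = Mul(Add(Rational(13, 54), Mul(-126, 30)), 164) = Mul(Add(Rational(13, 54), -3780), 164) = Mul(Rational(-204107, 54), 164) = Rational(-16736774, 27)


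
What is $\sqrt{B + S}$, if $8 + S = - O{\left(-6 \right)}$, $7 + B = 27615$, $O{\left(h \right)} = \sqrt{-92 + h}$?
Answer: $\sqrt{27600 - 7 i \sqrt{2}} \approx 166.13 - 0.03 i$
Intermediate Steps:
$B = 27608$ ($B = -7 + 27615 = 27608$)
$S = -8 - 7 i \sqrt{2}$ ($S = -8 - \sqrt{-92 - 6} = -8 - \sqrt{-98} = -8 - 7 i \sqrt{2} \approx -8.0 - 9.8995 i$)
$\sqrt{B + S} = \sqrt{27608 - \left(8 + 7 i \sqrt{2}\right)} = \sqrt{27600 - 7 i \sqrt{2}}$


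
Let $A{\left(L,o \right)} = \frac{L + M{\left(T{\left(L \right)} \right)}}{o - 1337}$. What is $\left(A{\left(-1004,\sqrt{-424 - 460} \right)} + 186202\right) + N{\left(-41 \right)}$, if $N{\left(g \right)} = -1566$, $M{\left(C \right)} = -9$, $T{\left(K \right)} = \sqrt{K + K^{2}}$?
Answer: $\frac{330214162489}{1788453} + \frac{2026 i \sqrt{221}}{1788453} \approx 1.8464 \cdot 10^{5} + 0.016841 i$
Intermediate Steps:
$A{\left(L,o \right)} = \frac{-9 + L}{-1337 + o}$ ($A{\left(L,o \right)} = \frac{L - 9}{o - 1337} = \frac{-9 + L}{-1337 + o}$)
$\left(A{\left(-1004,\sqrt{-424 - 460} \right)} + 186202\right) + N{\left(-41 \right)} = \left(\frac{-9 - 1004}{-1337 + \sqrt{-424 - 460}} + 186202\right) - 1566 = \left(\frac{1}{-1337 + \sqrt{-884}} \left(-1013\right) + 186202\right) - 1566 = \left(\frac{1}{-1337 + 2 i \sqrt{221}} \left(-1013\right) + 186202\right) - 1566 = \left(- \frac{1013}{-1337 + 2 i \sqrt{221}} + 186202\right) - 1566 = \left(186202 - \frac{1013}{-1337 + 2 i \sqrt{221}}\right) - 1566 = 184636 - \frac{1013}{-1337 + 2 i \sqrt{221}}$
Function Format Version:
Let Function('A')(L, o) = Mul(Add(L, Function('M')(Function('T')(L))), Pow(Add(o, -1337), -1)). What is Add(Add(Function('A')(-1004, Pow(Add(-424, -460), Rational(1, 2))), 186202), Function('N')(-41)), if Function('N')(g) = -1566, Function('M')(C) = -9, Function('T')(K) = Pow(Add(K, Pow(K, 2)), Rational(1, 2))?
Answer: Add(Rational(330214162489, 1788453), Mul(Rational(2026, 1788453), I, Pow(221, Rational(1, 2)))) ≈ Add(1.8464e+5, Mul(0.016841, I))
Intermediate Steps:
Function('A')(L, o) = Mul(Pow(Add(-1337, o), -1), Add(-9, L)) (Function('A')(L, o) = Mul(Add(L, -9), Pow(Add(o, -1337), -1)) = Mul(Add(-9, L), Pow(Add(-1337, o), -1)) = Mul(Pow(Add(-1337, o), -1), Add(-9, L)))
Add(Add(Function('A')(-1004, Pow(Add(-424, -460), Rational(1, 2))), 186202), Function('N')(-41)) = Add(Add(Mul(Pow(Add(-1337, Pow(Add(-424, -460), Rational(1, 2))), -1), Add(-9, -1004)), 186202), -1566) = Add(Add(Mul(Pow(Add(-1337, Pow(-884, Rational(1, 2))), -1), -1013), 186202), -1566) = Add(Add(Mul(Pow(Add(-1337, Mul(2, I, Pow(221, Rational(1, 2)))), -1), -1013), 186202), -1566) = Add(Add(Mul(-1013, Pow(Add(-1337, Mul(2, I, Pow(221, Rational(1, 2)))), -1)), 186202), -1566) = Add(Add(186202, Mul(-1013, Pow(Add(-1337, Mul(2, I, Pow(221, Rational(1, 2)))), -1))), -1566) = Add(184636, Mul(-1013, Pow(Add(-1337, Mul(2, I, Pow(221, Rational(1, 2)))), -1)))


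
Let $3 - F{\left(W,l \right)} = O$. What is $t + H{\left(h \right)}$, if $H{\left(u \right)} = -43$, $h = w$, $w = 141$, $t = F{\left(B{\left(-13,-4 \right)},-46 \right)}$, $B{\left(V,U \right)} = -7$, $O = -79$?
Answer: $39$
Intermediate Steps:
$F{\left(W,l \right)} = 82$ ($F{\left(W,l \right)} = 3 - -79 = 3 + 79 = 82$)
$t = 82$
$h = 141$
$t + H{\left(h \right)} = 82 - 43 = 39$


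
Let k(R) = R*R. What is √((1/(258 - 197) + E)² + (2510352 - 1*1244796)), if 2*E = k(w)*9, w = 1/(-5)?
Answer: √11772835048801/3050 ≈ 1125.0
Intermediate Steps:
w = -⅕ ≈ -0.20000
k(R) = R²
E = 9/50 (E = ((-⅕)²*9)/2 = ((1/25)*9)/2 = (½)*(9/25) = 9/50 ≈ 0.18000)
√((1/(258 - 197) + E)² + (2510352 - 1*1244796)) = √((1/(258 - 197) + 9/50)² + (2510352 - 1*1244796)) = √((1/61 + 9/50)² + (2510352 - 1244796)) = √((1/61 + 9/50)² + 1265556) = √((599/3050)² + 1265556) = √(358801/9302500 + 1265556) = √(11772835048801/9302500) = √11772835048801/3050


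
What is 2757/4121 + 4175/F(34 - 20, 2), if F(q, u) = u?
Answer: 17210689/8242 ≈ 2088.2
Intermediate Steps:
2757/4121 + 4175/F(34 - 20, 2) = 2757/4121 + 4175/2 = 17210689/8242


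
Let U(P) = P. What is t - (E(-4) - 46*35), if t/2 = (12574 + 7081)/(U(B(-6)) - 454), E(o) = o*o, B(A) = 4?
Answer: 67799/45 ≈ 1506.6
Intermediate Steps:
E(o) = o²
t = -3931/45 (t = 2*((12574 + 7081)/(4 - 454)) = 2*(19655/(-450)) = 2*(19655*(-1/450)) = 2*(-3931/90) = -3931/45 ≈ -87.356)
t - (E(-4) - 46*35) = -3931/45 - ((-4)² - 46*35) = -3931/45 - (16 - 1610) = -3931/45 - 1*(-1594) = -3931/45 + 1594 = 67799/45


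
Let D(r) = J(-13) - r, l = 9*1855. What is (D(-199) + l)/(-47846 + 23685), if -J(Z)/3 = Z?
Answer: -16933/24161 ≈ -0.70084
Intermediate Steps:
J(Z) = -3*Z
l = 16695
D(r) = 39 - r (D(r) = -3*(-13) - r = 39 - r)
(D(-199) + l)/(-47846 + 23685) = ((39 - 1*(-199)) + 16695)/(-47846 + 23685) = ((39 + 199) + 16695)/(-24161) = (238 + 16695)*(-1/24161) = 16933*(-1/24161) = -16933/24161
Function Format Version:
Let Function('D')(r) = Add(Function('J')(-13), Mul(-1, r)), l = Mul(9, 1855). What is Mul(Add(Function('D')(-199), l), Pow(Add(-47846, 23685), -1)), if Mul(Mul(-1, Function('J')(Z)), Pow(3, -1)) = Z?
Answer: Rational(-16933, 24161) ≈ -0.70084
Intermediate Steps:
Function('J')(Z) = Mul(-3, Z)
l = 16695
Function('D')(r) = Add(39, Mul(-1, r)) (Function('D')(r) = Add(Mul(-3, -13), Mul(-1, r)) = Add(39, Mul(-1, r)))
Mul(Add(Function('D')(-199), l), Pow(Add(-47846, 23685), -1)) = Mul(Add(Add(39, Mul(-1, -199)), 16695), Pow(Add(-47846, 23685), -1)) = Mul(Add(Add(39, 199), 16695), Pow(-24161, -1)) = Mul(Add(238, 16695), Rational(-1, 24161)) = Mul(16933, Rational(-1, 24161)) = Rational(-16933, 24161)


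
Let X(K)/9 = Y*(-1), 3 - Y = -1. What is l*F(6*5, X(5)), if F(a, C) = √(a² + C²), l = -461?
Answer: -2766*√61 ≈ -21603.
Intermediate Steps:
Y = 4 (Y = 3 - 1*(-1) = 3 + 1 = 4)
X(K) = -36 (X(K) = 9*(4*(-1)) = 9*(-4) = -36)
F(a, C) = √(C² + a²)
l*F(6*5, X(5)) = -461*√((-36)² + (6*5)²) = -461*√(1296 + 30²) = -461*√(1296 + 900) = -2766*√61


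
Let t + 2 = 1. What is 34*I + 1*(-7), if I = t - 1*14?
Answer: -517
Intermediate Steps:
t = -1 (t = -2 + 1 = -1)
I = -15 (I = -1 - 1*14 = -1 - 14 = -15)
34*I + 1*(-7) = 34*(-15) + 1*(-7) = -510 - 7 = -517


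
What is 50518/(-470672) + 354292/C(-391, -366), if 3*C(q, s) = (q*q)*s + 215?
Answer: -1663480907165/13168044906616 ≈ -0.12633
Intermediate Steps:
C(q, s) = 215/3 + s*q**2/3 (C(q, s) = ((q*q)*s + 215)/3 = (q**2*s + 215)/3 = (s*q**2 + 215)/3 = (215 + s*q**2)/3 = 215/3 + s*q**2/3)
50518/(-470672) + 354292/C(-391, -366) = 50518/(-470672) + 354292/(215/3 + (1/3)*(-366)*(-391)**2) = 50518*(-1/470672) + 354292/(215/3 + (1/3)*(-366)*152881) = -25259/235336 + 354292/(215/3 - 18651482) = -25259/235336 + 354292/(-55954231/3) = -25259/235336 + 354292*(-3/55954231) = -25259/235336 - 1062876/55954231 = -1663480907165/13168044906616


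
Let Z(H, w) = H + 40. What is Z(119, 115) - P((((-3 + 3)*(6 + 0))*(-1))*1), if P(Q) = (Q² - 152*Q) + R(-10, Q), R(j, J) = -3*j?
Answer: 129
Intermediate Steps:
Z(H, w) = 40 + H
P(Q) = 30 + Q² - 152*Q (P(Q) = (Q² - 152*Q) - 3*(-10) = (Q² - 152*Q) + 30 = 30 + Q² - 152*Q)
Z(119, 115) - P((((-3 + 3)*(6 + 0))*(-1))*1) = (40 + 119) - (30 + ((((-3 + 3)*(6 + 0))*(-1))*1)² - 152*((-3 + 3)*(6 + 0))*(-1)) = 159 - (30 + (((0*6)*(-1))*1)² - 152*(0*6)*(-1)) = 159 - (30 + ((0*(-1))*1)² - 152*0*(-1)) = 159 - (30 + (0*1)² - 0) = 159 - (30 + 0² - 152*0) = 159 - (30 + 0 + 0) = 159 - 1*30 = 159 - 30 = 129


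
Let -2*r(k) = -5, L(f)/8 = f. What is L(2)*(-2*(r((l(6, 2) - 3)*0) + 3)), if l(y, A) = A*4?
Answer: -176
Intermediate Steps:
l(y, A) = 4*A
L(f) = 8*f
r(k) = 5/2 (r(k) = -1/2*(-5) = 5/2)
L(2)*(-2*(r((l(6, 2) - 3)*0) + 3)) = (8*2)*(-2*(5/2 + 3)) = 16*(-2*11/2) = 16*(-11) = -176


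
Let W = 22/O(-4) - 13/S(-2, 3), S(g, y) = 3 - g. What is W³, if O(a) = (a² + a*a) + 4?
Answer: -5735339/729000 ≈ -7.8674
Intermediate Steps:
O(a) = 4 + 2*a² (O(a) = (a² + a²) + 4 = 2*a² + 4 = 4 + 2*a²)
W = -179/90 (W = 22/(4 + 2*(-4)²) - 13/(3 - 1*(-2)) = 22/(4 + 2*16) - 13/(3 + 2) = 22/(4 + 32) - 13/5 = 22/36 - 13*⅕ = 22*(1/36) - 13/5 = 11/18 - 13/5 = -179/90 ≈ -1.9889)
W³ = (-179/90)³ = -5735339/729000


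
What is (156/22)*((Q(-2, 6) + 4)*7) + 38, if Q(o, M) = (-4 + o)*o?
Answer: 9154/11 ≈ 832.18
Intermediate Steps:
Q(o, M) = o*(-4 + o)
(156/22)*((Q(-2, 6) + 4)*7) + 38 = (156/22)*((-2*(-4 - 2) + 4)*7) + 38 = (156*(1/22))*((-2*(-6) + 4)*7) + 38 = 78*((12 + 4)*7)/11 + 38 = 78*(16*7)/11 + 38 = (78/11)*112 + 38 = 8736/11 + 38 = 9154/11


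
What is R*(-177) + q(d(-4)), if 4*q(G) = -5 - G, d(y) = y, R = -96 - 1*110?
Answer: 145847/4 ≈ 36462.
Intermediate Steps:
R = -206 (R = -96 - 110 = -206)
q(G) = -5/4 - G/4 (q(G) = (-5 - G)/4 = -5/4 - G/4)
R*(-177) + q(d(-4)) = -206*(-177) + (-5/4 - ¼*(-4)) = 36462 + (-5/4 + 1) = 36462 - ¼ = 145847/4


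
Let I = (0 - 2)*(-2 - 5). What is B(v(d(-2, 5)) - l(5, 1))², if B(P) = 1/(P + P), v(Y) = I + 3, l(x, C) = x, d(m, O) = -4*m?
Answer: 1/576 ≈ 0.0017361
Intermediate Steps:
I = 14 (I = -2*(-7) = 14)
v(Y) = 17 (v(Y) = 14 + 3 = 17)
B(P) = 1/(2*P)
B(v(d(-2, 5)) - l(5, 1))² = (1/(2*(17 - 1*5)))² = (1/(2*(17 - 5)))² = ((½)/12)² = ((½)*(1/12))² = (1/24)² = 1/576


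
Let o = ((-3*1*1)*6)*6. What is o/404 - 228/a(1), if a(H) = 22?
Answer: -11811/1111 ≈ -10.631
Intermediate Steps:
o = -108 (o = (-3*1*6)*6 = -3*6*6 = -18*6 = -108)
o/404 - 228/a(1) = -108/404 - 228/22 = -108*1/404 - 228*1/22 = -27/101 - 114/11 = -11811/1111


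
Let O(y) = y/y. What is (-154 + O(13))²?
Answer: 23409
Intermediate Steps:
O(y) = 1
(-154 + O(13))² = (-154 + 1)² = (-153)² = 23409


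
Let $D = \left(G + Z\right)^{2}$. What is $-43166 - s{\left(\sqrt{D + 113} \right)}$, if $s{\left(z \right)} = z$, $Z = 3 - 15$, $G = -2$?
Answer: $-43166 - \sqrt{309} \approx -43184.0$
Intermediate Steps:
$Z = -12$ ($Z = 3 - 15 = -12$)
$D = 196$ ($D = \left(-2 - 12\right)^{2} = \left(-14\right)^{2} = 196$)
$-43166 - s{\left(\sqrt{D + 113} \right)} = -43166 - \sqrt{196 + 113} = -43166 - \sqrt{309}$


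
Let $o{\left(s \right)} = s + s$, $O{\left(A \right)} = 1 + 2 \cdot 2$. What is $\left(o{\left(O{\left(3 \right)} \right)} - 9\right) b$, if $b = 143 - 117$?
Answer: $26$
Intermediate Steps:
$O{\left(A \right)} = 5$ ($O{\left(A \right)} = 1 + 4 = 5$)
$o{\left(s \right)} = 2 s$
$b = 26$
$\left(o{\left(O{\left(3 \right)} \right)} - 9\right) b = \left(2 \cdot 5 - 9\right) 26 = \left(10 - 9\right) 26 = 1 \cdot 26 = 26$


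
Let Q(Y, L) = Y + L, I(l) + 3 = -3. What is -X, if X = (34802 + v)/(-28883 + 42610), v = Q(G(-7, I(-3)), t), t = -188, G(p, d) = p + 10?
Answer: -34617/13727 ≈ -2.5218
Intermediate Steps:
I(l) = -6 (I(l) = -3 - 3 = -6)
G(p, d) = 10 + p
Q(Y, L) = L + Y
v = -185 (v = -188 + (10 - 7) = -188 + 3 = -185)
X = 34617/13727 (X = (34802 - 185)/(-28883 + 42610) = 34617/13727 ≈ 2.5218)
-X = -1*34617/13727 = -34617/13727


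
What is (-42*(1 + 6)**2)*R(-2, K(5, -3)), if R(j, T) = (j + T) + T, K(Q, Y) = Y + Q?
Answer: -4116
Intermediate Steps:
K(Q, Y) = Q + Y
R(j, T) = j + 2*T (R(j, T) = (T + j) + T = j + 2*T)
(-42*(1 + 6)**2)*R(-2, K(5, -3)) = (-42*(1 + 6)**2)*(-2 + 2*(5 - 3)) = (-42*7**2)*(-2 + 2*2) = (-42*49)*(-2 + 4) = -2058*2 = -4116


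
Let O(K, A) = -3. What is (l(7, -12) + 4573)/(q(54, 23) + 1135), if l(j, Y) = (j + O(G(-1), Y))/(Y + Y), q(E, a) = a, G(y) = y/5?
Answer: 27437/6948 ≈ 3.9489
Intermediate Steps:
G(y) = y/5 (G(y) = y*(⅕) = y/5)
l(j, Y) = (-3 + j)/(2*Y) (l(j, Y) = (j - 3)/(Y + Y) = (-3 + j)/((2*Y)) = (-3 + j)*(1/(2*Y)) = (-3 + j)/(2*Y))
(l(7, -12) + 4573)/(q(54, 23) + 1135) = ((½)*(-3 + 7)/(-12) + 4573)/(23 + 1135) = ((½)*(-1/12)*4 + 4573)/1158 = (-⅙ + 4573)*(1/1158) = (27437/6)*(1/1158) = 27437/6948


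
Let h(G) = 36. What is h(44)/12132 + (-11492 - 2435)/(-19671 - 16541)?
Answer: 4729611/12203444 ≈ 0.38756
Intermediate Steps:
h(44)/12132 + (-11492 - 2435)/(-19671 - 16541) = 36/12132 + (-11492 - 2435)/(-19671 - 16541) = 36*(1/12132) - 13927/(-36212) = 1/337 - 13927*(-1/36212) = 1/337 + 13927/36212 = 4729611/12203444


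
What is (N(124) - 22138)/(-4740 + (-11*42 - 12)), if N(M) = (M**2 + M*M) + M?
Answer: -4369/2607 ≈ -1.6759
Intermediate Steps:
N(M) = M + 2*M**2 (N(M) = (M**2 + M**2) + M = 2*M**2 + M = M + 2*M**2)
(N(124) - 22138)/(-4740 + (-11*42 - 12)) = (124*(1 + 2*124) - 22138)/(-4740 + (-11*42 - 12)) = (124*(1 + 248) - 22138)/(-4740 + (-462 - 12)) = (124*249 - 22138)/(-4740 - 474) = (30876 - 22138)/(-5214) = 8738*(-1/5214) = -4369/2607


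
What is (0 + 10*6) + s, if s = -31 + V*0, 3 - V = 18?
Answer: 29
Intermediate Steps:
V = -15 (V = 3 - 1*18 = 3 - 18 = -15)
s = -31 (s = -31 - 15*0 = -31 + 0 = -31)
(0 + 10*6) + s = (0 + 10*6) - 31 = (0 + 60) - 31 = 60 - 31 = 29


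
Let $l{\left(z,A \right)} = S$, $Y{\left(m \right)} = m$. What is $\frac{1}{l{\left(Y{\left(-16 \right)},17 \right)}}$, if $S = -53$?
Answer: $- \frac{1}{53} \approx -0.018868$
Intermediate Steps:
$l{\left(z,A \right)} = -53$
$\frac{1}{l{\left(Y{\left(-16 \right)},17 \right)}} = \frac{1}{-53} = - \frac{1}{53}$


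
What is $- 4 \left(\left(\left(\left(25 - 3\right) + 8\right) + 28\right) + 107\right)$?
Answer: $-660$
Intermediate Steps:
$- 4 \left(\left(\left(\left(25 - 3\right) + 8\right) + 28\right) + 107\right) = - 4 \left(\left(\left(22 + 8\right) + 28\right) + 107\right) = - 4 \left(\left(30 + 28\right) + 107\right) = - 4 \left(58 + 107\right) = \left(-4\right) 165 = -660$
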